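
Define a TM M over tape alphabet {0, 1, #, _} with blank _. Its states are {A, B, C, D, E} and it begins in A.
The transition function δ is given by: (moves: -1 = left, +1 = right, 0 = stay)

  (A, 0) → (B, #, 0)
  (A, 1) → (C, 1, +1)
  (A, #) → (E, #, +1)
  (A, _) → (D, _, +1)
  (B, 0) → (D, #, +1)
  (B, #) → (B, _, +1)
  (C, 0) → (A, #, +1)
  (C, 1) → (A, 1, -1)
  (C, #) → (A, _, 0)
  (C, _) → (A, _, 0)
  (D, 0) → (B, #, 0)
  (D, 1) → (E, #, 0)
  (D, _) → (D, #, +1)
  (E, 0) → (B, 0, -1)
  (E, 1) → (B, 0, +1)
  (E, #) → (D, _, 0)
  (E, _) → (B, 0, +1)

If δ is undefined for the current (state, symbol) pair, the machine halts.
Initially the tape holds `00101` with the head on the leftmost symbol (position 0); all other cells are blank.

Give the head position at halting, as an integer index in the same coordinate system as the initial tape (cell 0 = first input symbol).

4

A | [0]0101   read 0 → write #, move 0, go to B
B | [#]0101   read # → write _, move +1, go to B
B | _[0]101   read 0 → write #, move +1, go to D
D | _#[1]01   read 1 → write #, move 0, go to E
E | _#[#]01   read # → write _, move 0, go to D
D | _#[_]01   read _ → write #, move +1, go to D
D | _##[0]1   read 0 → write #, move 0, go to B
B | _##[#]1   read # → write _, move +1, go to B
B | _##_[1]
At halt the head is at cell 4.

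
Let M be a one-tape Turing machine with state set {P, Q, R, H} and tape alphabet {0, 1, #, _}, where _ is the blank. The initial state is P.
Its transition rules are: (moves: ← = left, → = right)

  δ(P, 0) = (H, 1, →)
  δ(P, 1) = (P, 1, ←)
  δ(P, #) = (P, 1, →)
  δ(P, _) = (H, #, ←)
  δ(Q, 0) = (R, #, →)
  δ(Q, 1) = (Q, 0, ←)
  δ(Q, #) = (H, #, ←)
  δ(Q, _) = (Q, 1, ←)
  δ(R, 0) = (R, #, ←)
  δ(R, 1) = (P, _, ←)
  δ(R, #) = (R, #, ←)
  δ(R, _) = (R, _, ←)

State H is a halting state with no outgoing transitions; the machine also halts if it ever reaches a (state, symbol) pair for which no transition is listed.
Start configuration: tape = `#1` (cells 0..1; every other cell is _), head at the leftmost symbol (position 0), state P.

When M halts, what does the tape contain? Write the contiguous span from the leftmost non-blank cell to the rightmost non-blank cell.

P | __[#]1   read # → write 1, move →, go to P
P | __1[1]   read 1 → write 1, move ←, go to P
P | __[1]1   read 1 → write 1, move ←, go to P
P | _[_]11   read _ → write #, move ←, go to H
H | [_]#11
The non-blank tape span at halt is #11.

#11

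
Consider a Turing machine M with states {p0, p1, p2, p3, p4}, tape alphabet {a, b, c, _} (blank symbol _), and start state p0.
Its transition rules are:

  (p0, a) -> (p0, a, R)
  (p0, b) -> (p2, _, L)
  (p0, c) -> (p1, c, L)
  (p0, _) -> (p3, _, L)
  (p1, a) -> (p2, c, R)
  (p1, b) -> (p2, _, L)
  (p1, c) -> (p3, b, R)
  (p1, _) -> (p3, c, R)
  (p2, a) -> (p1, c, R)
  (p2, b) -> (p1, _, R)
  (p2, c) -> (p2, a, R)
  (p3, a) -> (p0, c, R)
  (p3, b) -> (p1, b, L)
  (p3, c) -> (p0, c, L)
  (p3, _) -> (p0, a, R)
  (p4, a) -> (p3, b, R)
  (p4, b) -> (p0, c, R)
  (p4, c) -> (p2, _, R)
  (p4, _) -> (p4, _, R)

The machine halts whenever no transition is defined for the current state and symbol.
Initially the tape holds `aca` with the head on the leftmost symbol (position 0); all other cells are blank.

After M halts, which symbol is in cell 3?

state=p0 head=0 tape=[a]ca___   (p0,a)→(p0,a,R)
state=p0 head=1 tape=a[c]a___   (p0,c)→(p1,c,L)
state=p1 head=0 tape=[a]ca___   (p1,a)→(p2,c,R)
state=p2 head=1 tape=c[c]a___   (p2,c)→(p2,a,R)
state=p2 head=2 tape=ca[a]___   (p2,a)→(p1,c,R)
state=p1 head=3 tape=cac[_]__   (p1,_)→(p3,c,R)
state=p3 head=4 tape=cacc[_]_   (p3,_)→(p0,a,R)
state=p0 head=5 tape=cacca[_]   (p0,_)→(p3,_,L)
state=p3 head=4 tape=cacc[a]_   (p3,a)→(p0,c,R)
state=p0 head=5 tape=caccc[_]   (p0,_)→(p3,_,L)
state=p3 head=4 tape=cacc[c]_   (p3,c)→(p0,c,L)
state=p0 head=3 tape=cac[c]c_   (p0,c)→(p1,c,L)
state=p1 head=2 tape=ca[c]cc_   (p1,c)→(p3,b,R)
state=p3 head=3 tape=cab[c]c_   (p3,c)→(p0,c,L)
state=p0 head=2 tape=ca[b]cc_   (p0,b)→(p2,_,L)
state=p2 head=1 tape=c[a]_cc_   (p2,a)→(p1,c,R)
state=p1 head=2 tape=cc[_]cc_   (p1,_)→(p3,c,R)
state=p3 head=3 tape=ccc[c]c_   (p3,c)→(p0,c,L)
state=p0 head=2 tape=cc[c]cc_   (p0,c)→(p1,c,L)
state=p1 head=1 tape=c[c]ccc_   (p1,c)→(p3,b,R)
state=p3 head=2 tape=cb[c]cc_   (p3,c)→(p0,c,L)
state=p0 head=1 tape=c[b]ccc_   (p0,b)→(p2,_,L)
state=p2 head=0 tape=[c]_ccc_   (p2,c)→(p2,a,R)
state=p2 head=1 tape=a[_]ccc_
Cell 3 holds c when M halts.

c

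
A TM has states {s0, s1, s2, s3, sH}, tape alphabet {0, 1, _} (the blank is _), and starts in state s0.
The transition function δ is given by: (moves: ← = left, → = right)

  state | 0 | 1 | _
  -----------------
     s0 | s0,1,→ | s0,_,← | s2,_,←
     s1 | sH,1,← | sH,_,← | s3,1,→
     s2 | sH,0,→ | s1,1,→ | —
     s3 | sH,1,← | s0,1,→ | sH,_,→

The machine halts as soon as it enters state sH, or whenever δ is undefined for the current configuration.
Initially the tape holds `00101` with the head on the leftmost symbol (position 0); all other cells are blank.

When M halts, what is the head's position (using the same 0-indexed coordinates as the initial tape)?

state=s0 head=0 tape=__[0]0101   (s0,0)→(s0,1,→)
state=s0 head=1 tape=__1[0]101   (s0,0)→(s0,1,→)
state=s0 head=2 tape=__11[1]01   (s0,1)→(s0,_,←)
state=s0 head=1 tape=__1[1]_01   (s0,1)→(s0,_,←)
state=s0 head=0 tape=__[1]__01   (s0,1)→(s0,_,←)
state=s0 head=-1 tape=_[_]___01   (s0,_)→(s2,_,←)
state=s2 head=-2 tape=[_]____01
At halt the head is at cell -2.

-2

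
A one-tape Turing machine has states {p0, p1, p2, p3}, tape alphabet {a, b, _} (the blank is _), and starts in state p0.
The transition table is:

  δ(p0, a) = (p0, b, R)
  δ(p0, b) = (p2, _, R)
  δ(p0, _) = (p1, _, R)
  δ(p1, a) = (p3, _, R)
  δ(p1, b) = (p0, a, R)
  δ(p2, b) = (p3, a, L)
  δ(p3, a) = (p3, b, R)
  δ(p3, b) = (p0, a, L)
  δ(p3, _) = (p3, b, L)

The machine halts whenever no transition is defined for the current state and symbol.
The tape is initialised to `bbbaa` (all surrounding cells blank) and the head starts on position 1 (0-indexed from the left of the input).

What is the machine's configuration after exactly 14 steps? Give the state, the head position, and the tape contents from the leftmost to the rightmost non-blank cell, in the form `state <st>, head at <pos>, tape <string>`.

p0 | _b[b]baa_   read b → write _, move R, go to p2
p2 | _b_[b]aa_   read b → write a, move L, go to p3
p3 | _b[_]aaa_   read _ → write b, move L, go to p3
p3 | _[b]baaa_   read b → write a, move L, go to p0
p0 | [_]abaaa_   read _ → write _, move R, go to p1
p1 | _[a]baaa_   read a → write _, move R, go to p3
p3 | __[b]aaa_   read b → write a, move L, go to p0
p0 | _[_]aaaa_   read _ → write _, move R, go to p1
p1 | __[a]aaa_   read a → write _, move R, go to p3
p3 | ___[a]aa_   read a → write b, move R, go to p3
p3 | ___b[a]a_   read a → write b, move R, go to p3
p3 | ___bb[a]_   read a → write b, move R, go to p3
p3 | ___bbb[_]   read _ → write b, move L, go to p3
p3 | ___bb[b]b   read b → write a, move L, go to p0
p0 | ___b[b]ab
After 14 steps: state p0, head at 3, tape bbab.

state p0, head at 3, tape bbab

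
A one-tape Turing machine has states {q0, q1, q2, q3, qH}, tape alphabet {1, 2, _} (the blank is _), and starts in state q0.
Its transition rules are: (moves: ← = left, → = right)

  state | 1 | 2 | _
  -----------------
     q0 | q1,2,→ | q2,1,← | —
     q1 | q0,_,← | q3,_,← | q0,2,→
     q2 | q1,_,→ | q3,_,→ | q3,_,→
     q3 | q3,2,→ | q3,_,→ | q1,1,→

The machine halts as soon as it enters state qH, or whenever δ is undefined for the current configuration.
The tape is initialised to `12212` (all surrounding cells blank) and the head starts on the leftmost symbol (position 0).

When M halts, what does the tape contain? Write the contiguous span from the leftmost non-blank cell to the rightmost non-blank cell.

state=q0 head=0 tape=[1]2212___   (q0,1)→(q1,2,→)
state=q1 head=1 tape=2[2]212___   (q1,2)→(q3,_,←)
state=q3 head=0 tape=[2]_212___   (q3,2)→(q3,_,→)
state=q3 head=1 tape=_[_]212___   (q3,_)→(q1,1,→)
state=q1 head=2 tape=_1[2]12___   (q1,2)→(q3,_,←)
state=q3 head=1 tape=_[1]_12___   (q3,1)→(q3,2,→)
state=q3 head=2 tape=_2[_]12___   (q3,_)→(q1,1,→)
state=q1 head=3 tape=_21[1]2___   (q1,1)→(q0,_,←)
state=q0 head=2 tape=_2[1]_2___   (q0,1)→(q1,2,→)
state=q1 head=3 tape=_22[_]2___   (q1,_)→(q0,2,→)
state=q0 head=4 tape=_222[2]___   (q0,2)→(q2,1,←)
state=q2 head=3 tape=_22[2]1___   (q2,2)→(q3,_,→)
state=q3 head=4 tape=_22_[1]___   (q3,1)→(q3,2,→)
state=q3 head=5 tape=_22_2[_]__   (q3,_)→(q1,1,→)
state=q1 head=6 tape=_22_21[_]_   (q1,_)→(q0,2,→)
state=q0 head=7 tape=_22_212[_]
The non-blank tape span at halt is 22_212.

22_212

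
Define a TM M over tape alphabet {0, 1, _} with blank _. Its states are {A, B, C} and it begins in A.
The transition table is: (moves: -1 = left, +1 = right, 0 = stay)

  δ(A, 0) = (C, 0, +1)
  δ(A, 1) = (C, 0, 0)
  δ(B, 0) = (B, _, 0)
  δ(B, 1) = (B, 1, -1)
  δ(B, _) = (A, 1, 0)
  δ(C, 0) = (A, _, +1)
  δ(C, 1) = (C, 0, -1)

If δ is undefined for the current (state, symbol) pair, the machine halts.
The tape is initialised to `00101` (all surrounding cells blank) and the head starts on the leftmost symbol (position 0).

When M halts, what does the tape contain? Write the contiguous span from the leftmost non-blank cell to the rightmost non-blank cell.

0___0

A | [0]0101_   read 0 → write 0, move +1, go to C
C | 0[0]101_   read 0 → write _, move +1, go to A
A | 0_[1]01_   read 1 → write 0, move 0, go to C
C | 0_[0]01_   read 0 → write _, move +1, go to A
A | 0__[0]1_   read 0 → write 0, move +1, go to C
C | 0__0[1]_   read 1 → write 0, move -1, go to C
C | 0__[0]0_   read 0 → write _, move +1, go to A
A | 0___[0]_   read 0 → write 0, move +1, go to C
C | 0___0[_]
The non-blank tape span at halt is 0___0.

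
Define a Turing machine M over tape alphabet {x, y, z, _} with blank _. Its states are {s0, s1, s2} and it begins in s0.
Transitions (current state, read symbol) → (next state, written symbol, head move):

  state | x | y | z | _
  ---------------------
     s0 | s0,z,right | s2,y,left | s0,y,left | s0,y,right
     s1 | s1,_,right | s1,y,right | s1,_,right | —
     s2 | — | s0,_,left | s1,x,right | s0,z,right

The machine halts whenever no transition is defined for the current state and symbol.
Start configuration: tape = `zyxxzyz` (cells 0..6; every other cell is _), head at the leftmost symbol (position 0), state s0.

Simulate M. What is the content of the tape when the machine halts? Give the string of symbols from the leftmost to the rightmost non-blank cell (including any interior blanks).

s0 | ___[z]yxxzyz   read z → write y, move left, go to s0
s0 | __[_]yyxxzyz   read _ → write y, move right, go to s0
s0 | __y[y]yxxzyz   read y → write y, move left, go to s2
s2 | __[y]yyxxzyz   read y → write _, move left, go to s0
s0 | _[_]_yyxxzyz   read _ → write y, move right, go to s0
s0 | _y[_]yyxxzyz   read _ → write y, move right, go to s0
s0 | _yy[y]yxxzyz   read y → write y, move left, go to s2
s2 | _y[y]yyxxzyz   read y → write _, move left, go to s0
s0 | _[y]_yyxxzyz   read y → write y, move left, go to s2
s2 | [_]y_yyxxzyz   read _ → write z, move right, go to s0
s0 | z[y]_yyxxzyz   read y → write y, move left, go to s2
s2 | [z]y_yyxxzyz   read z → write x, move right, go to s1
s1 | x[y]_yyxxzyz   read y → write y, move right, go to s1
s1 | xy[_]yyxxzyz
The non-blank tape span at halt is xy_yyxxzyz.

xy_yyxxzyz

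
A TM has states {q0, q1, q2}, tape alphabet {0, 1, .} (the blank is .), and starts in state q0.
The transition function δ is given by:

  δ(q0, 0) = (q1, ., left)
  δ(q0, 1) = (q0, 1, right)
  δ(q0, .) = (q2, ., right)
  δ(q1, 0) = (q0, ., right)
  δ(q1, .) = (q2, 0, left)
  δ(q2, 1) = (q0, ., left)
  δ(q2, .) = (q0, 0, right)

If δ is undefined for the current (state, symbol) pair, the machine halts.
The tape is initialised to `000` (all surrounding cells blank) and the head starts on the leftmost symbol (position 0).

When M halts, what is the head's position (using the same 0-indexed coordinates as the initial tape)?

2

state=q0 head=0 tape=..[0]00   (q0,0)→(q1,.,left)
state=q1 head=-1 tape=.[.].00   (q1,.)→(q2,0,left)
state=q2 head=-2 tape=[.]0.00   (q2,.)→(q0,0,right)
state=q0 head=-1 tape=0[0].00   (q0,0)→(q1,.,left)
state=q1 head=-2 tape=[0]..00   (q1,0)→(q0,.,right)
state=q0 head=-1 tape=.[.].00   (q0,.)→(q2,.,right)
state=q2 head=0 tape=..[.]00   (q2,.)→(q0,0,right)
state=q0 head=1 tape=..0[0]0   (q0,0)→(q1,.,left)
state=q1 head=0 tape=..[0].0   (q1,0)→(q0,.,right)
state=q0 head=1 tape=...[.]0   (q0,.)→(q2,.,right)
state=q2 head=2 tape=....[0]
At halt the head is at cell 2.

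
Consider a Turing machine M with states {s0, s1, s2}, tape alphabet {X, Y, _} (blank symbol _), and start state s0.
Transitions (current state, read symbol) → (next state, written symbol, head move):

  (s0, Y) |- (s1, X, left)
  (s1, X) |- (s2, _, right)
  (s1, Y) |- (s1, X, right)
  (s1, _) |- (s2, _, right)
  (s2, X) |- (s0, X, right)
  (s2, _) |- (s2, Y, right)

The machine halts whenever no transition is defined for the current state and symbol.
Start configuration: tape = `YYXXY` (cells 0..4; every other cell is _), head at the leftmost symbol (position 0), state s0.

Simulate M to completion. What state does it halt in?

state=s0 head=0 tape=_[Y]YXXY   (s0,Y)→(s1,X,left)
state=s1 head=-1 tape=[_]XYXXY   (s1,_)→(s2,_,right)
state=s2 head=0 tape=_[X]YXXY   (s2,X)→(s0,X,right)
state=s0 head=1 tape=_X[Y]XXY   (s0,Y)→(s1,X,left)
state=s1 head=0 tape=_[X]XXXY   (s1,X)→(s2,_,right)
state=s2 head=1 tape=__[X]XXY   (s2,X)→(s0,X,right)
state=s0 head=2 tape=__X[X]XY
No transition is defined for (s0, X); M halts in state s0.

s0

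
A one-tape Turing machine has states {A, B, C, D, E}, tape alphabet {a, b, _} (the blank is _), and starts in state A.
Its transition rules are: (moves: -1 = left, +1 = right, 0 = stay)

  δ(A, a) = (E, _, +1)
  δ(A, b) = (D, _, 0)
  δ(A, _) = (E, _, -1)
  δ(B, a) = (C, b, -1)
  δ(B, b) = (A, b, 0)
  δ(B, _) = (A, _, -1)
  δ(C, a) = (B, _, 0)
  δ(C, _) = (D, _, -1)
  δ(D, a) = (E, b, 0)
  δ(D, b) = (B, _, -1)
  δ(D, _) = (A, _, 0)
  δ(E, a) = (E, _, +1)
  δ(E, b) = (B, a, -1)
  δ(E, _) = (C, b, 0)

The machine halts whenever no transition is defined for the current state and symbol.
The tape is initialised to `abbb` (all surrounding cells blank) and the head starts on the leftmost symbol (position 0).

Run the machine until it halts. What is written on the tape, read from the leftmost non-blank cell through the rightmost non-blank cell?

state=A head=0 tape=__[a]bbb   (A,a)→(E,_,+1)
state=E head=1 tape=___[b]bb   (E,b)→(B,a,-1)
state=B head=0 tape=__[_]abb   (B,_)→(A,_,-1)
state=A head=-1 tape=_[_]_abb   (A,_)→(E,_,-1)
state=E head=-2 tape=[_]__abb   (E,_)→(C,b,0)
state=C head=-2 tape=[b]__abb
The non-blank tape span at halt is b__abb.

b__abb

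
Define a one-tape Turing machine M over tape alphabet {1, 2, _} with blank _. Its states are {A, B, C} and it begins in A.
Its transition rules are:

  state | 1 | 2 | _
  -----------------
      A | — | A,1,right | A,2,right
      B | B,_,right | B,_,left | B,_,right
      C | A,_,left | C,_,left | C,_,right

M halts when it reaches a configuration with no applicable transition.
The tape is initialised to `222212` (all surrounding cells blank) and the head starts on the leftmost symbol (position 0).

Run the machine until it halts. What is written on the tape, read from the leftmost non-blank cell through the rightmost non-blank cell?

111112

state=A head=0 tape=[2]22212   (A,2)→(A,1,right)
state=A head=1 tape=1[2]2212   (A,2)→(A,1,right)
state=A head=2 tape=11[2]212   (A,2)→(A,1,right)
state=A head=3 tape=111[2]12   (A,2)→(A,1,right)
state=A head=4 tape=1111[1]2
The non-blank tape span at halt is 111112.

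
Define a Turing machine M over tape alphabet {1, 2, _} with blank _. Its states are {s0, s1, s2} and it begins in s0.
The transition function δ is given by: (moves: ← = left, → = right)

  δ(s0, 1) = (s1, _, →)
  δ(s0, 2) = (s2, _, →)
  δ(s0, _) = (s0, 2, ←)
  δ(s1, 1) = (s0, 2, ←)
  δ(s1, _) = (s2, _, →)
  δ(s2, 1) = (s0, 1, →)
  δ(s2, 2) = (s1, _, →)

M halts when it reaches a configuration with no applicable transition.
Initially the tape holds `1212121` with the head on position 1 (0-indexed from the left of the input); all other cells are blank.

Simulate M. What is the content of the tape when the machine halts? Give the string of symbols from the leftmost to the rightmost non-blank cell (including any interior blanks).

state=s0 head=1 tape=1[2]12121_   (s0,2)→(s2,_,→)
state=s2 head=2 tape=1_[1]2121_   (s2,1)→(s0,1,→)
state=s0 head=3 tape=1_1[2]121_   (s0,2)→(s2,_,→)
state=s2 head=4 tape=1_1_[1]21_   (s2,1)→(s0,1,→)
state=s0 head=5 tape=1_1_1[2]1_   (s0,2)→(s2,_,→)
state=s2 head=6 tape=1_1_1_[1]_   (s2,1)→(s0,1,→)
state=s0 head=7 tape=1_1_1_1[_]   (s0,_)→(s0,2,←)
state=s0 head=6 tape=1_1_1_[1]2   (s0,1)→(s1,_,→)
state=s1 head=7 tape=1_1_1__[2]
The non-blank tape span at halt is 1_1_1__2.

1_1_1__2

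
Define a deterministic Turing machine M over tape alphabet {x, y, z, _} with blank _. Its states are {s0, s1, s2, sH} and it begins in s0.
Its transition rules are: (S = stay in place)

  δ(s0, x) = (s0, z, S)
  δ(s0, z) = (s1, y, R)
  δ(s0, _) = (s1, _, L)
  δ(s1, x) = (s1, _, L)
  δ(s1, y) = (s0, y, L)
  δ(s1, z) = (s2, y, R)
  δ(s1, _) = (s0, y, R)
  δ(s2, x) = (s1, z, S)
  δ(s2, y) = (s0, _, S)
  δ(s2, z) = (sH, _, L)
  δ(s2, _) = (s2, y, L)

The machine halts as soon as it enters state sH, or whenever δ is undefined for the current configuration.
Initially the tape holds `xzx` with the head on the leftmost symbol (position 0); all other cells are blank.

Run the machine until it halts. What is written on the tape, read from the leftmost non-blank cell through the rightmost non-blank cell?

state=s0 head=0 tape=[x]zx_   (s0,x)→(s0,z,S)
state=s0 head=0 tape=[z]zx_   (s0,z)→(s1,y,R)
state=s1 head=1 tape=y[z]x_   (s1,z)→(s2,y,R)
state=s2 head=2 tape=yy[x]_   (s2,x)→(s1,z,S)
state=s1 head=2 tape=yy[z]_   (s1,z)→(s2,y,R)
state=s2 head=3 tape=yyy[_]   (s2,_)→(s2,y,L)
state=s2 head=2 tape=yy[y]y   (s2,y)→(s0,_,S)
state=s0 head=2 tape=yy[_]y   (s0,_)→(s1,_,L)
state=s1 head=1 tape=y[y]_y   (s1,y)→(s0,y,L)
state=s0 head=0 tape=[y]y_y
The non-blank tape span at halt is yy_y.

yy_y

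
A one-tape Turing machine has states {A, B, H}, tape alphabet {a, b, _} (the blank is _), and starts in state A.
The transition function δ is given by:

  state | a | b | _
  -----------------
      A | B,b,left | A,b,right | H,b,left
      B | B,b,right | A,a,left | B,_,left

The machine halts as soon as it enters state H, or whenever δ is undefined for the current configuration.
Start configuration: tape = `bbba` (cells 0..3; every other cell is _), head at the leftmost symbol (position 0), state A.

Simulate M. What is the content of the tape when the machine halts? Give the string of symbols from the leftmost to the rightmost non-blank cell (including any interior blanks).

babbb

state=A head=0 tape=__[b]bba   (A,b)→(A,b,right)
state=A head=1 tape=__b[b]ba   (A,b)→(A,b,right)
state=A head=2 tape=__bb[b]a   (A,b)→(A,b,right)
state=A head=3 tape=__bbb[a]   (A,a)→(B,b,left)
state=B head=2 tape=__bb[b]b   (B,b)→(A,a,left)
state=A head=1 tape=__b[b]ab   (A,b)→(A,b,right)
state=A head=2 tape=__bb[a]b   (A,a)→(B,b,left)
state=B head=1 tape=__b[b]bb   (B,b)→(A,a,left)
state=A head=0 tape=__[b]abb   (A,b)→(A,b,right)
state=A head=1 tape=__b[a]bb   (A,a)→(B,b,left)
state=B head=0 tape=__[b]bbb   (B,b)→(A,a,left)
state=A head=-1 tape=_[_]abbb   (A,_)→(H,b,left)
state=H head=-2 tape=[_]babbb
The non-blank tape span at halt is babbb.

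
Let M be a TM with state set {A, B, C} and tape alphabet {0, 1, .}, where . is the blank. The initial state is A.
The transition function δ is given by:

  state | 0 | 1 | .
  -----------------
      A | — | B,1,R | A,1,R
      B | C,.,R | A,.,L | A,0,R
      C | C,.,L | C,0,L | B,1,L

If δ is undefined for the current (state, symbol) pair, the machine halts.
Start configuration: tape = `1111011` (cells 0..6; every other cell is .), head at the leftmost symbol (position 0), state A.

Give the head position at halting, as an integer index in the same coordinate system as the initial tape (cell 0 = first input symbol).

4

state=A head=0 tape=[1]111011   (A,1)→(B,1,R)
state=B head=1 tape=1[1]11011   (B,1)→(A,.,L)
state=A head=0 tape=[1].11011   (A,1)→(B,1,R)
state=B head=1 tape=1[.]11011   (B,.)→(A,0,R)
state=A head=2 tape=10[1]1011   (A,1)→(B,1,R)
state=B head=3 tape=101[1]011   (B,1)→(A,.,L)
state=A head=2 tape=10[1].011   (A,1)→(B,1,R)
state=B head=3 tape=101[.]011   (B,.)→(A,0,R)
state=A head=4 tape=1010[0]11
At halt the head is at cell 4.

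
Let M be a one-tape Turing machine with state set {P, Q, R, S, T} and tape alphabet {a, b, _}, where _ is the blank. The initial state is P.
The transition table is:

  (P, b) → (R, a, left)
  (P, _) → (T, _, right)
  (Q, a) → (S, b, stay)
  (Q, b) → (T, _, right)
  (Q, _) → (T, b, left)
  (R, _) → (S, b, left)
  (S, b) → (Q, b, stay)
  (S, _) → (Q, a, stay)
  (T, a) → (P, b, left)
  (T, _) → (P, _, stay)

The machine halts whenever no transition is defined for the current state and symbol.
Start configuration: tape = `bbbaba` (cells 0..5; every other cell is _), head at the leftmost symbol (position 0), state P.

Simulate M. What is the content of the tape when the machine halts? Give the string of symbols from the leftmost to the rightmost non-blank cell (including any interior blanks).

babbaba

P | __[b]bbaba   read b → write a, move left, go to R
R | _[_]abbaba   read _ → write b, move left, go to S
S | [_]babbaba   read _ → write a, move stay, go to Q
Q | [a]babbaba   read a → write b, move stay, go to S
S | [b]babbaba   read b → write b, move stay, go to Q
Q | [b]babbaba   read b → write _, move right, go to T
T | _[b]abbaba
The non-blank tape span at halt is babbaba.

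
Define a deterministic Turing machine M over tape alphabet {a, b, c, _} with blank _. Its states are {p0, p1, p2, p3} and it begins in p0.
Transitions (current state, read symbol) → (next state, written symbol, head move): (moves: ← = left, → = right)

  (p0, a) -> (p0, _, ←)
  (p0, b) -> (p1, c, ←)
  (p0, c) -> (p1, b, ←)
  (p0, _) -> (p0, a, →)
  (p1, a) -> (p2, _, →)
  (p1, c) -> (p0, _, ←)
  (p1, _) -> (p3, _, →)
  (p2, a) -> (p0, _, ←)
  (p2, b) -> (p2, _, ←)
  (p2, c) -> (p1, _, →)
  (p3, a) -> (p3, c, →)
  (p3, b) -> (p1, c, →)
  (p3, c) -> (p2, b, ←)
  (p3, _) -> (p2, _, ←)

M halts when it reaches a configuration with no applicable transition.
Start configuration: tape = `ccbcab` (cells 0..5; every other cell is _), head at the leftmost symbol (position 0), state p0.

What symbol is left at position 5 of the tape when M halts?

c

state=p0 head=0 tape=_[c]cbcab__   (p0,c)→(p1,b,←)
state=p1 head=-1 tape=[_]bcbcab__   (p1,_)→(p3,_,→)
state=p3 head=0 tape=_[b]cbcab__   (p3,b)→(p1,c,→)
state=p1 head=1 tape=_c[c]bcab__   (p1,c)→(p0,_,←)
state=p0 head=0 tape=_[c]_bcab__   (p0,c)→(p1,b,←)
state=p1 head=-1 tape=[_]b_bcab__   (p1,_)→(p3,_,→)
state=p3 head=0 tape=_[b]_bcab__   (p3,b)→(p1,c,→)
state=p1 head=1 tape=_c[_]bcab__   (p1,_)→(p3,_,→)
state=p3 head=2 tape=_c_[b]cab__   (p3,b)→(p1,c,→)
state=p1 head=3 tape=_c_c[c]ab__   (p1,c)→(p0,_,←)
state=p0 head=2 tape=_c_[c]_ab__   (p0,c)→(p1,b,←)
state=p1 head=1 tape=_c[_]b_ab__   (p1,_)→(p3,_,→)
state=p3 head=2 tape=_c_[b]_ab__   (p3,b)→(p1,c,→)
state=p1 head=3 tape=_c_c[_]ab__   (p1,_)→(p3,_,→)
state=p3 head=4 tape=_c_c_[a]b__   (p3,a)→(p3,c,→)
state=p3 head=5 tape=_c_c_c[b]__   (p3,b)→(p1,c,→)
state=p1 head=6 tape=_c_c_cc[_]_   (p1,_)→(p3,_,→)
state=p3 head=7 tape=_c_c_cc_[_]   (p3,_)→(p2,_,←)
state=p2 head=6 tape=_c_c_cc[_]_
Cell 5 holds c when M halts.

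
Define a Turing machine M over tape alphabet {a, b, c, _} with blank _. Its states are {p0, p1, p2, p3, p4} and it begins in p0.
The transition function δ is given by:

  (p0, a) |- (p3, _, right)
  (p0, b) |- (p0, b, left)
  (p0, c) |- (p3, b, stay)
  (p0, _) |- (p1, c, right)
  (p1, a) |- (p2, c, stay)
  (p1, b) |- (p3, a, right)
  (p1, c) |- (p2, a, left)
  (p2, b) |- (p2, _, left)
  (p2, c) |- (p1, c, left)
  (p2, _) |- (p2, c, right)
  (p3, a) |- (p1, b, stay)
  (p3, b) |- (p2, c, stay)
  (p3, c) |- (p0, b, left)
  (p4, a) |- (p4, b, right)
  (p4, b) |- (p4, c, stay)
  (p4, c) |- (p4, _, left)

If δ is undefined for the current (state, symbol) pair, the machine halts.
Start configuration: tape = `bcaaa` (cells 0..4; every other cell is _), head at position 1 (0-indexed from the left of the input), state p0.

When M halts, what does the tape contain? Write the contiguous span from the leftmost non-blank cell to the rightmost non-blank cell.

state=p0 head=1 tape=b[c]aaa   (p0,c)→(p3,b,stay)
state=p3 head=1 tape=b[b]aaa   (p3,b)→(p2,c,stay)
state=p2 head=1 tape=b[c]aaa   (p2,c)→(p1,c,left)
state=p1 head=0 tape=[b]caaa   (p1,b)→(p3,a,right)
state=p3 head=1 tape=a[c]aaa   (p3,c)→(p0,b,left)
state=p0 head=0 tape=[a]baaa   (p0,a)→(p3,_,right)
state=p3 head=1 tape=_[b]aaa   (p3,b)→(p2,c,stay)
state=p2 head=1 tape=_[c]aaa   (p2,c)→(p1,c,left)
state=p1 head=0 tape=[_]caaa
The non-blank tape span at halt is caaa.

caaa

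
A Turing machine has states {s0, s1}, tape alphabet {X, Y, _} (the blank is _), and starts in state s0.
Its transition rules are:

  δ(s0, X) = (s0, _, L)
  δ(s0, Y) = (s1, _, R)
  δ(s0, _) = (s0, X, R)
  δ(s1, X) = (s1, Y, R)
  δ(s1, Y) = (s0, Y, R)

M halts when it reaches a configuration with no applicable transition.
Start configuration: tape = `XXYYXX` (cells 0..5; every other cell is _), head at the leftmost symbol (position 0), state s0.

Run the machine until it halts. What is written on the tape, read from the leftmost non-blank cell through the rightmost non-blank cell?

XXXX___X

state=s0 head=0 tape=__[X]XYYXX   (s0,X)→(s0,_,L)
state=s0 head=-1 tape=_[_]_XYYXX   (s0,_)→(s0,X,R)
state=s0 head=0 tape=_X[_]XYYXX   (s0,_)→(s0,X,R)
state=s0 head=1 tape=_XX[X]YYXX   (s0,X)→(s0,_,L)
state=s0 head=0 tape=_X[X]_YYXX   (s0,X)→(s0,_,L)
state=s0 head=-1 tape=_[X]__YYXX   (s0,X)→(s0,_,L)
state=s0 head=-2 tape=[_]___YYXX   (s0,_)→(s0,X,R)
state=s0 head=-1 tape=X[_]__YYXX   (s0,_)→(s0,X,R)
state=s0 head=0 tape=XX[_]_YYXX   (s0,_)→(s0,X,R)
state=s0 head=1 tape=XXX[_]YYXX   (s0,_)→(s0,X,R)
state=s0 head=2 tape=XXXX[Y]YXX   (s0,Y)→(s1,_,R)
state=s1 head=3 tape=XXXX_[Y]XX   (s1,Y)→(s0,Y,R)
state=s0 head=4 tape=XXXX_Y[X]X   (s0,X)→(s0,_,L)
state=s0 head=3 tape=XXXX_[Y]_X   (s0,Y)→(s1,_,R)
state=s1 head=4 tape=XXXX__[_]X
The non-blank tape span at halt is XXXX___X.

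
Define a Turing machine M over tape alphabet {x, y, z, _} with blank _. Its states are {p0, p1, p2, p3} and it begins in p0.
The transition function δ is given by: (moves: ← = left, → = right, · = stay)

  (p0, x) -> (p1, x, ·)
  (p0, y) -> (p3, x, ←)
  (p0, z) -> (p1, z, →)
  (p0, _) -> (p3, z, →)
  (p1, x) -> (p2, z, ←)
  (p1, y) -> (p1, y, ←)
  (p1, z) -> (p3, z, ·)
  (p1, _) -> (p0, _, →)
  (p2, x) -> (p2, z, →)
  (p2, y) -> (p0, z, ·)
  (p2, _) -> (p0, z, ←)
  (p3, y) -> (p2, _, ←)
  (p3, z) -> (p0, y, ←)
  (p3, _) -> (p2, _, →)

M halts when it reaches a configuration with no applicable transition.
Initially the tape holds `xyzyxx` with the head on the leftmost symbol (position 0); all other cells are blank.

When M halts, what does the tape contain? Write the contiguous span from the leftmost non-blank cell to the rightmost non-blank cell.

p0 | ___[x]yzyxx   read x → write x, move ·, go to p1
p1 | ___[x]yzyxx   read x → write z, move ←, go to p2
p2 | __[_]zyzyxx   read _ → write z, move ←, go to p0
p0 | _[_]zzyzyxx   read _ → write z, move →, go to p3
p3 | _z[z]zyzyxx   read z → write y, move ←, go to p0
p0 | _[z]yzyzyxx   read z → write z, move →, go to p1
p1 | _z[y]zyzyxx   read y → write y, move ←, go to p1
p1 | _[z]yzyzyxx   read z → write z, move ·, go to p3
p3 | _[z]yzyzyxx   read z → write y, move ←, go to p0
p0 | [_]yyzyzyxx   read _ → write z, move →, go to p3
p3 | z[y]yzyzyxx   read y → write _, move ←, go to p2
p2 | [z]_yzyzyxx
The non-blank tape span at halt is z_yzyzyxx.

z_yzyzyxx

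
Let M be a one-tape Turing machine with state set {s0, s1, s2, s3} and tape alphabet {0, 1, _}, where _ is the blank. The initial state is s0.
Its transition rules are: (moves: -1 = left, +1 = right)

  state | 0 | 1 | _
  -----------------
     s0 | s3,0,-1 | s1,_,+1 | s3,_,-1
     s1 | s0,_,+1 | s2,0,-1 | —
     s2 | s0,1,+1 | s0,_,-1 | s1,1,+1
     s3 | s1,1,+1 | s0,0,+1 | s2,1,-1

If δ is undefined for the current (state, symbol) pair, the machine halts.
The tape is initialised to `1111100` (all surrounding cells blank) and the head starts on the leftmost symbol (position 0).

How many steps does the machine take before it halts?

s0 | [1]111100   read 1 → write _, move +1, go to s1
s1 | _[1]11100   read 1 → write 0, move -1, go to s2
s2 | [_]011100   read _ → write 1, move +1, go to s1
s1 | 1[0]11100   read 0 → write _, move +1, go to s0
s0 | 1_[1]1100   read 1 → write _, move +1, go to s1
s1 | 1__[1]100   read 1 → write 0, move -1, go to s2
s2 | 1_[_]0100   read _ → write 1, move +1, go to s1
s1 | 1_1[0]100   read 0 → write _, move +1, go to s0
s0 | 1_1_[1]00   read 1 → write _, move +1, go to s1
s1 | 1_1__[0]0   read 0 → write _, move +1, go to s0
s0 | 1_1___[0]   read 0 → write 0, move -1, go to s3
s3 | 1_1__[_]0   read _ → write 1, move -1, go to s2
s2 | 1_1_[_]10   read _ → write 1, move +1, go to s1
s1 | 1_1_1[1]0   read 1 → write 0, move -1, go to s2
s2 | 1_1_[1]00   read 1 → write _, move -1, go to s0
s0 | 1_1[_]_00   read _ → write _, move -1, go to s3
s3 | 1_[1]__00   read 1 → write 0, move +1, go to s0
s0 | 1_0[_]_00   read _ → write _, move -1, go to s3
s3 | 1_[0]__00   read 0 → write 1, move +1, go to s1
s1 | 1_1[_]_00
M halts after 19 transitions.

19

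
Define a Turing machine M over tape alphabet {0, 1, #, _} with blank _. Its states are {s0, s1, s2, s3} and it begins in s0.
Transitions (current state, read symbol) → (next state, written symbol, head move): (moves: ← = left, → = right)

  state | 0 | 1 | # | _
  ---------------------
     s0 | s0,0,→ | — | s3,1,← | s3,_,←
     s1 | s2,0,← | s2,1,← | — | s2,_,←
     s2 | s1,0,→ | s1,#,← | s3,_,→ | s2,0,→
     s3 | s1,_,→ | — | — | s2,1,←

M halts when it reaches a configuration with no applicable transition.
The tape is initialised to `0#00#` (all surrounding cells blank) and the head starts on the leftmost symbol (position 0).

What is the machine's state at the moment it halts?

s0 | _[0]#00#   read 0 → write 0, move →, go to s0
s0 | _0[#]00#   read # → write 1, move ←, go to s3
s3 | _[0]100#   read 0 → write _, move →, go to s1
s1 | __[1]00#   read 1 → write 1, move ←, go to s2
s2 | _[_]100#   read _ → write 0, move →, go to s2
s2 | _0[1]00#   read 1 → write #, move ←, go to s1
s1 | _[0]#00#   read 0 → write 0, move ←, go to s2
s2 | [_]0#00#   read _ → write 0, move →, go to s2
s2 | 0[0]#00#   read 0 → write 0, move →, go to s1
s1 | 00[#]00#
No transition is defined for (s1, #); M halts in state s1.

s1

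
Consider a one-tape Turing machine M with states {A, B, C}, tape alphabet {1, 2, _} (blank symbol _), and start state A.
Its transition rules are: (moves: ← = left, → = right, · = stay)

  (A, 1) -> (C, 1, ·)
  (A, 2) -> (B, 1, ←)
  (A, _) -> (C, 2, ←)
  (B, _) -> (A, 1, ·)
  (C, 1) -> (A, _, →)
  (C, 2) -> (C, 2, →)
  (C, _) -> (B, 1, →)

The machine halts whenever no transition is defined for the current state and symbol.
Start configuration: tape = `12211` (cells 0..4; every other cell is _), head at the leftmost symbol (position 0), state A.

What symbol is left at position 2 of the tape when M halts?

state=A head=0 tape=[1]2211_   (A,1)→(C,1,·)
state=C head=0 tape=[1]2211_   (C,1)→(A,_,→)
state=A head=1 tape=_[2]211_   (A,2)→(B,1,←)
state=B head=0 tape=[_]1211_   (B,_)→(A,1,·)
state=A head=0 tape=[1]1211_   (A,1)→(C,1,·)
state=C head=0 tape=[1]1211_   (C,1)→(A,_,→)
state=A head=1 tape=_[1]211_   (A,1)→(C,1,·)
state=C head=1 tape=_[1]211_   (C,1)→(A,_,→)
state=A head=2 tape=__[2]11_   (A,2)→(B,1,←)
state=B head=1 tape=_[_]111_   (B,_)→(A,1,·)
state=A head=1 tape=_[1]111_   (A,1)→(C,1,·)
state=C head=1 tape=_[1]111_   (C,1)→(A,_,→)
state=A head=2 tape=__[1]11_   (A,1)→(C,1,·)
state=C head=2 tape=__[1]11_   (C,1)→(A,_,→)
state=A head=3 tape=___[1]1_   (A,1)→(C,1,·)
state=C head=3 tape=___[1]1_   (C,1)→(A,_,→)
state=A head=4 tape=____[1]_   (A,1)→(C,1,·)
state=C head=4 tape=____[1]_   (C,1)→(A,_,→)
state=A head=5 tape=_____[_]   (A,_)→(C,2,←)
state=C head=4 tape=____[_]2   (C,_)→(B,1,→)
state=B head=5 tape=____1[2]
Cell 2 holds _ when M halts.

_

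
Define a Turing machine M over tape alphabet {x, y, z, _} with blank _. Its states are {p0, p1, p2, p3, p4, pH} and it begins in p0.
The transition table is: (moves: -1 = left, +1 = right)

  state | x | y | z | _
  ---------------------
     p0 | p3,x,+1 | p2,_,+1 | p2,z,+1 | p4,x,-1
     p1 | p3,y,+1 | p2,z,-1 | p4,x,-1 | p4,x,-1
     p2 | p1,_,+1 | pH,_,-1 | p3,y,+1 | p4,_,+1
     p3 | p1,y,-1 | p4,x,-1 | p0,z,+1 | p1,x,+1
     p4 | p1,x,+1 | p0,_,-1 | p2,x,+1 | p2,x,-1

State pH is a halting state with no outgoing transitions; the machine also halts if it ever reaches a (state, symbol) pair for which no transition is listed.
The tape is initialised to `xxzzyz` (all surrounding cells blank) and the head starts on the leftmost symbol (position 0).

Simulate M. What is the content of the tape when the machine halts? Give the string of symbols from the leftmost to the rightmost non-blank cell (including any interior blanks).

state=p0 head=0 tape=___[x]xzzyz   (p0,x)→(p3,x,+1)
state=p3 head=1 tape=___x[x]zzyz   (p3,x)→(p1,y,-1)
state=p1 head=0 tape=___[x]yzzyz   (p1,x)→(p3,y,+1)
state=p3 head=1 tape=___y[y]zzyz   (p3,y)→(p4,x,-1)
state=p4 head=0 tape=___[y]xzzyz   (p4,y)→(p0,_,-1)
state=p0 head=-1 tape=__[_]_xzzyz   (p0,_)→(p4,x,-1)
state=p4 head=-2 tape=_[_]x_xzzyz   (p4,_)→(p2,x,-1)
state=p2 head=-3 tape=[_]xx_xzzyz   (p2,_)→(p4,_,+1)
state=p4 head=-2 tape=_[x]x_xzzyz   (p4,x)→(p1,x,+1)
state=p1 head=-1 tape=_x[x]_xzzyz   (p1,x)→(p3,y,+1)
state=p3 head=0 tape=_xy[_]xzzyz   (p3,_)→(p1,x,+1)
state=p1 head=1 tape=_xyx[x]zzyz   (p1,x)→(p3,y,+1)
state=p3 head=2 tape=_xyxy[z]zyz   (p3,z)→(p0,z,+1)
state=p0 head=3 tape=_xyxyz[z]yz   (p0,z)→(p2,z,+1)
state=p2 head=4 tape=_xyxyzz[y]z   (p2,y)→(pH,_,-1)
state=pH head=3 tape=_xyxyz[z]_z
The non-blank tape span at halt is xyxyzz_z.

xyxyzz_z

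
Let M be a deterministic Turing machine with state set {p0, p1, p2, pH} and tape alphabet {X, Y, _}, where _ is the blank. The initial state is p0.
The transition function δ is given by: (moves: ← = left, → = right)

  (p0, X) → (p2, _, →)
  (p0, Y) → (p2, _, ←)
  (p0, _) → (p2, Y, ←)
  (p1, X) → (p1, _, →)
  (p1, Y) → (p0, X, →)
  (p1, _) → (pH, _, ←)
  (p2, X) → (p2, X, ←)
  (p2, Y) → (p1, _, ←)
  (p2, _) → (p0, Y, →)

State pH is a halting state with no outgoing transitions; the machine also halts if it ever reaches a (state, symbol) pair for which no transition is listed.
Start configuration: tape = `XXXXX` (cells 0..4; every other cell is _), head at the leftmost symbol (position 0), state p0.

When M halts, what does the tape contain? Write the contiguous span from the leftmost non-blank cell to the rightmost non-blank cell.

YYYY__Y

state=p0 head=0 tape=[X]XXXX__   (p0,X)→(p2,_,→)
state=p2 head=1 tape=_[X]XXX__   (p2,X)→(p2,X,←)
state=p2 head=0 tape=[_]XXXX__   (p2,_)→(p0,Y,→)
state=p0 head=1 tape=Y[X]XXX__   (p0,X)→(p2,_,→)
state=p2 head=2 tape=Y_[X]XX__   (p2,X)→(p2,X,←)
state=p2 head=1 tape=Y[_]XXX__   (p2,_)→(p0,Y,→)
state=p0 head=2 tape=YY[X]XX__   (p0,X)→(p2,_,→)
state=p2 head=3 tape=YY_[X]X__   (p2,X)→(p2,X,←)
state=p2 head=2 tape=YY[_]XX__   (p2,_)→(p0,Y,→)
state=p0 head=3 tape=YYY[X]X__   (p0,X)→(p2,_,→)
state=p2 head=4 tape=YYY_[X]__   (p2,X)→(p2,X,←)
state=p2 head=3 tape=YYY[_]X__   (p2,_)→(p0,Y,→)
state=p0 head=4 tape=YYYY[X]__   (p0,X)→(p2,_,→)
state=p2 head=5 tape=YYYY_[_]_   (p2,_)→(p0,Y,→)
state=p0 head=6 tape=YYYY_Y[_]   (p0,_)→(p2,Y,←)
state=p2 head=5 tape=YYYY_[Y]Y   (p2,Y)→(p1,_,←)
state=p1 head=4 tape=YYYY[_]_Y   (p1,_)→(pH,_,←)
state=pH head=3 tape=YYY[Y]__Y
The non-blank tape span at halt is YYYY__Y.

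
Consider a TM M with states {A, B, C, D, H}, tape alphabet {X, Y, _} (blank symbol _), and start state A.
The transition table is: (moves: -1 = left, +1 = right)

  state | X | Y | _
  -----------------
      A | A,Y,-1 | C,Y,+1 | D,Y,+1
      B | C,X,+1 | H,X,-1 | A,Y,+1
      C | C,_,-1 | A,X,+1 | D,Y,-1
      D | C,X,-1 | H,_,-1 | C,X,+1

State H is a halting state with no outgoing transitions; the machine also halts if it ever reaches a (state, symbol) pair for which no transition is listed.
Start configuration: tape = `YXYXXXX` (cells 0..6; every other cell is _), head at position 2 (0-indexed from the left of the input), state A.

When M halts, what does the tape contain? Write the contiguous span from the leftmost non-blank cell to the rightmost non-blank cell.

YXYXYX_Y

state=A head=2 tape=YX[Y]XXXX_   (A,Y)→(C,Y,+1)
state=C head=3 tape=YXY[X]XXX_   (C,X)→(C,_,-1)
state=C head=2 tape=YX[Y]_XXX_   (C,Y)→(A,X,+1)
state=A head=3 tape=YXX[_]XXX_   (A,_)→(D,Y,+1)
state=D head=4 tape=YXXY[X]XX_   (D,X)→(C,X,-1)
state=C head=3 tape=YXX[Y]XXX_   (C,Y)→(A,X,+1)
state=A head=4 tape=YXXX[X]XX_   (A,X)→(A,Y,-1)
state=A head=3 tape=YXX[X]YXX_   (A,X)→(A,Y,-1)
state=A head=2 tape=YX[X]YYXX_   (A,X)→(A,Y,-1)
state=A head=1 tape=Y[X]YYYXX_   (A,X)→(A,Y,-1)
state=A head=0 tape=[Y]YYYYXX_   (A,Y)→(C,Y,+1)
state=C head=1 tape=Y[Y]YYYXX_   (C,Y)→(A,X,+1)
state=A head=2 tape=YX[Y]YYXX_   (A,Y)→(C,Y,+1)
state=C head=3 tape=YXY[Y]YXX_   (C,Y)→(A,X,+1)
state=A head=4 tape=YXYX[Y]XX_   (A,Y)→(C,Y,+1)
state=C head=5 tape=YXYXY[X]X_   (C,X)→(C,_,-1)
state=C head=4 tape=YXYX[Y]_X_   (C,Y)→(A,X,+1)
state=A head=5 tape=YXYXX[_]X_   (A,_)→(D,Y,+1)
state=D head=6 tape=YXYXXY[X]_   (D,X)→(C,X,-1)
state=C head=5 tape=YXYXX[Y]X_   (C,Y)→(A,X,+1)
state=A head=6 tape=YXYXXX[X]_   (A,X)→(A,Y,-1)
state=A head=5 tape=YXYXX[X]Y_   (A,X)→(A,Y,-1)
state=A head=4 tape=YXYX[X]YY_   (A,X)→(A,Y,-1)
state=A head=3 tape=YXY[X]YYY_   (A,X)→(A,Y,-1)
state=A head=2 tape=YX[Y]YYYY_   (A,Y)→(C,Y,+1)
state=C head=3 tape=YXY[Y]YYY_   (C,Y)→(A,X,+1)
state=A head=4 tape=YXYX[Y]YY_   (A,Y)→(C,Y,+1)
state=C head=5 tape=YXYXY[Y]Y_   (C,Y)→(A,X,+1)
state=A head=6 tape=YXYXYX[Y]_   (A,Y)→(C,Y,+1)
state=C head=7 tape=YXYXYXY[_]   (C,_)→(D,Y,-1)
state=D head=6 tape=YXYXYX[Y]Y   (D,Y)→(H,_,-1)
state=H head=5 tape=YXYXY[X]_Y
The non-blank tape span at halt is YXYXYX_Y.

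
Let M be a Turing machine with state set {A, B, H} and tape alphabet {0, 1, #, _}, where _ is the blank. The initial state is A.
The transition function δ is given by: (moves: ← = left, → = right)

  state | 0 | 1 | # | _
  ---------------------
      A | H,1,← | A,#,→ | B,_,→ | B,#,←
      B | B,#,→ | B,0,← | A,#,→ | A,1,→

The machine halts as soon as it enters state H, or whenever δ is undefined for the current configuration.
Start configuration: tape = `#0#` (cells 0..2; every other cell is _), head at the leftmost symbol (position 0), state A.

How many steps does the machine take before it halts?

A | [#]0#___   read # → write _, move →, go to B
B | _[0]#___   read 0 → write #, move →, go to B
B | _#[#]___   read # → write #, move →, go to A
A | _##[_]__   read _ → write #, move ←, go to B
B | _#[#]#__   read # → write #, move →, go to A
A | _##[#]__   read # → write _, move →, go to B
B | _##_[_]_   read _ → write 1, move →, go to A
A | _##_1[_]   read _ → write #, move ←, go to B
B | _##_[1]#   read 1 → write 0, move ←, go to B
B | _##[_]0#   read _ → write 1, move →, go to A
A | _##1[0]#   read 0 → write 1, move ←, go to H
H | _##[1]1#
M halts after 11 transitions.

11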